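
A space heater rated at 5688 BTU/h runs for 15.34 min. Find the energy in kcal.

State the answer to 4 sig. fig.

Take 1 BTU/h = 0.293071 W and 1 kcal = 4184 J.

5688 BTU/h × 0.293071 = 1666.99 W
15.34 min × 60 = 920.4 s
E = P × t = 1666.99 W × 920.4 s = 1.5343×10⁶ J
1.5343×10⁶ J ÷ (4184 J/kcal) = 366.707 kcal

366.7 kcal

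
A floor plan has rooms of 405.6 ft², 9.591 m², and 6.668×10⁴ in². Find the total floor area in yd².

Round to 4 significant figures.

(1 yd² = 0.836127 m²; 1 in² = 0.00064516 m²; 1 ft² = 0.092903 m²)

405.6 ft² × 0.092903 = 37.6815 m²
9.591 m² (already m²)
6.668×10⁴ in² × 0.00064516 = 43.0193 m²
Sum: 37.6815 + 9.591 + 43.0193 = 90.2918 m²
In yd²: 90.2918 / 0.836127 = 107.988 yd²

108.0 yd²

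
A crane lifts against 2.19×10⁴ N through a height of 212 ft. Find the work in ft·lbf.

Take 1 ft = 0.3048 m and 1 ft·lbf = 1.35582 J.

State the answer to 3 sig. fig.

212 ft × 0.3048 → 64.6176 m
W = F × d = 21900 N × 64.6176 m = 1.41513×10⁶ J
1.41513×10⁶ J ÷ (1.35582 J/ft·lbf) = 1.04374×10⁶ ft·lbf

1.04×10⁶ ft·lbf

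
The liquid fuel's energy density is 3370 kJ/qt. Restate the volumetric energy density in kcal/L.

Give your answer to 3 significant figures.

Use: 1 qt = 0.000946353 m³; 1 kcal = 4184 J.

3370 kJ/qt × 1000 J/kJ ÷ 0.000946353 m³/qt = 3.56104×10⁹ J/m³
3.56104×10⁹ J/m³ ÷ 4184 J/kcal × 0.001 m³/L = 851.109 kcal/L

851 kcal/L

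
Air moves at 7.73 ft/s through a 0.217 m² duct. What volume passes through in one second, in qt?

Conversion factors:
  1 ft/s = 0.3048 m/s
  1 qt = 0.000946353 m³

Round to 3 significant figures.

540 qt

7.73 ft/s × 0.3048 → 2.3561 m/s
V = v × A × t = 2.3561 m/s × 0.217 m² × 1 s = 0.511274 m³
0.511274 m³ ÷ (0.000946353 m³/qt) = 540.257 qt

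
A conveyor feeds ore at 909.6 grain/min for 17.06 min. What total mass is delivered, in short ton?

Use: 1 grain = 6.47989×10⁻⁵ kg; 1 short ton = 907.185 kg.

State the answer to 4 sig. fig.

0.001108 short ton

909.6 grain/min → 9.82351×10⁻⁴ kg/s
17.06 min → 1023.6 s
m = ṁ × t = 9.82351×10⁻⁴ × 1023.6 = 1.00553 kg
In short ton: 1.00553 / 907.185 = 0.00110841 short ton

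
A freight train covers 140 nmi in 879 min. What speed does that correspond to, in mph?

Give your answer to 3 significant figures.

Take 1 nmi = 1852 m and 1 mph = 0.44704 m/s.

140 nmi × 1852 = 259280 m
879 min × 60 = 52740 s
v = d / t = 259280 m / 52740 s = 4.91619 m/s
4.91619 m/s ÷ (0.44704 m/s/mph) = 10.9972 mph

11.0 mph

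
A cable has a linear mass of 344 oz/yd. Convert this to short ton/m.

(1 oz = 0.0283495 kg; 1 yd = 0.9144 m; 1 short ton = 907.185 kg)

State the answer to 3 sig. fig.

0.0118 short ton/m

344 oz/yd × 0.0283495 kg/oz ÷ 0.9144 m/yd = 10.6652 kg/m
10.6652 kg/m ÷ 907.185 kg/short ton = 0.0117564 short ton/m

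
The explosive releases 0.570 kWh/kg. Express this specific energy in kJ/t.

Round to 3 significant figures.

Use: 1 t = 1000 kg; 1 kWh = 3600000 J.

2.05×10⁶ kJ/t

0.570 kWh/kg × 3600000 J/kWh = 2.052×10⁶ J/kg
2.052×10⁶ J/kg ÷ 1000 J/kJ × 1000 kg/t = 2.052×10⁶ kJ/t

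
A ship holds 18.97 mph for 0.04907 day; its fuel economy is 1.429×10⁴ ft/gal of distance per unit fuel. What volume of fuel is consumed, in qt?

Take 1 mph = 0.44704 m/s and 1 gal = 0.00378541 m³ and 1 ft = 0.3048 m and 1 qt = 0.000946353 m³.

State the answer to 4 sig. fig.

18.97 mph → 8.48035 m/s
0.04907 day → 4239.65 s
d = v × t = 8.48035 × 4239.65 = 35953.7 m
1.429×10⁴ ft/gal → 1.15063×10⁶ m/m³
V = d / (distance per unit fuel) = 35953.7 / 1.15063×10⁶ = 0.031247 m³
In qt: 0.031247 / 0.000946353 = 33.0183 qt

33.02 qt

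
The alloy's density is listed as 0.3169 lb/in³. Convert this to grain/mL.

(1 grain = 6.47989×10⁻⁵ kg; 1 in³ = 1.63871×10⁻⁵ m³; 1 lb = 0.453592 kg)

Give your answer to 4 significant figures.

135.4 grain/mL

0.3169 lb/in³ × 0.453592 kg/lb ÷ 1.63871×10⁻⁵ m³/in³ = 8771.74 kg/m³
8771.74 kg/m³ ÷ 6.47989×10⁻⁵ kg/grain × 10⁻⁶ m³/mL = 135.369 grain/mL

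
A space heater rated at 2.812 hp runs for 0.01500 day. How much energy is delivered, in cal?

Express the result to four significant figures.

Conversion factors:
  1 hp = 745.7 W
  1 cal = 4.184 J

6.495×10⁵ cal

2.812 hp × 745.7 = 2096.91 W
0.01500 day × 86400 = 1296 s
E = P × t = 2096.91 W × 1296 s = 2.7176×10⁶ J
2.7176×10⁶ J ÷ (4.184 J/cal) = 649522 cal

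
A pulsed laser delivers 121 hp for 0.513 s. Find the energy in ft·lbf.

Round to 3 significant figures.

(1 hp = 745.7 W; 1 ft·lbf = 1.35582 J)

121 hp × 745.7 = 90229.7 W
E = P × t = 90229.7 W × 0.513 s = 46287.8 J
46287.8 J ÷ (1.35582 J/ft·lbf) = 34140.1 ft·lbf

3.41×10⁴ ft·lbf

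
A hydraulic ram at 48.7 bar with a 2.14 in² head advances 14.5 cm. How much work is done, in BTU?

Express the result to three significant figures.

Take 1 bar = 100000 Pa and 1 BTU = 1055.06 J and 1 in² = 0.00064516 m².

0.924 BTU

48.7 bar → 4.87×10⁶ Pa
2.14 in² → 0.00138064 m²
F = P × A = 4.87×10⁶ × 0.00138064 = 6723.72 N
14.5 cm → 0.145 m
W = F × d = 6723.72 × 0.145 = 974.939 J
In BTU: 974.939 / 1055.06 = 0.92406 BTU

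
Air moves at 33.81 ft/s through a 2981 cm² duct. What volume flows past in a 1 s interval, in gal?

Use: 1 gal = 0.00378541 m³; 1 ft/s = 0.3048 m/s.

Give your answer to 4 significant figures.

33.81 ft/s × 0.3048 → 10.3053 m/s
2981 cm² × 0.0001 → 0.2981 m²
V = v × A × t = 10.3053 m/s × 0.2981 m² × 1 s = 3.07201 m³
3.07201 m³ ÷ (0.00378541 m³/gal) = 811.54 gal

811.5 gal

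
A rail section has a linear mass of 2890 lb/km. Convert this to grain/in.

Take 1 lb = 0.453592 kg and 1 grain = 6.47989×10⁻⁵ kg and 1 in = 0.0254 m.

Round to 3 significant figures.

2890 lb/km × 0.453592 kg/lb ÷ 1000 m/km = 1.31088 kg/m
1.31088 kg/m ÷ 6.47989×10⁻⁵ kg/grain × 0.0254 m/in = 513.841 grain/in

514 grain/in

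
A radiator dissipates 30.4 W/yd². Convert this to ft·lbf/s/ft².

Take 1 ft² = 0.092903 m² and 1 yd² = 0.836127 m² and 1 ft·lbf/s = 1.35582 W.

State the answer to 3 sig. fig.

30.4 W/yd² ÷ 0.836127 m²/yd² = 36.3581 W/m²
36.3581 W/m² ÷ 1.35582 W/ft·lbf/s × 0.092903 m²/ft² = 2.49132 ft·lbf/s/ft²

2.49 ft·lbf/s/ft²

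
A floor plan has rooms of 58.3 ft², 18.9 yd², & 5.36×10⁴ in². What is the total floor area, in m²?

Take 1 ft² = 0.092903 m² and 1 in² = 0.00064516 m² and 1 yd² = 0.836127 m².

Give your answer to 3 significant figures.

55.8 m²

58.3 ft² × 0.092903 = 5.41624 m²
18.9 yd² × 0.836127 = 15.8028 m²
5.36×10⁴ in² × 0.00064516 = 34.5806 m²
Total: 5.41624 + 15.8028 + 34.5806 = 55.7996 m²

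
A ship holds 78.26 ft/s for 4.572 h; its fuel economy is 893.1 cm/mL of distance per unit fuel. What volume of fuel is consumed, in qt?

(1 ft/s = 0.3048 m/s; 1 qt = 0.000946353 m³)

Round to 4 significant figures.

46.45 qt

78.26 ft/s → 23.8536 m/s
4.572 h → 16459.2 s
d = v × t = 23.8536 × 16459.2 = 392611 m
893.1 cm/mL → 8.931×10⁶ m/m³
V = d / (distance per unit fuel) = 392611 / 8.931×10⁶ = 0.0439605 m³
In qt: 0.0439605 / 0.000946353 = 46.4525 qt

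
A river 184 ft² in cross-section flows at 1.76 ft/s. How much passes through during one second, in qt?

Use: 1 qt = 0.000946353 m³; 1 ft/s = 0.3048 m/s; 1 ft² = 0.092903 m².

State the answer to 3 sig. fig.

9690 qt

1.76 ft/s × 0.3048 = 0.536448 m/s
184 ft² × 0.092903 = 17.0942 m²
V = v × A × t = 0.536448 m/s × 17.0942 m² × 1 s = 9.17015 m³
9.17015 m³ ÷ (0.000946353 m³/qt) = 9689.99 qt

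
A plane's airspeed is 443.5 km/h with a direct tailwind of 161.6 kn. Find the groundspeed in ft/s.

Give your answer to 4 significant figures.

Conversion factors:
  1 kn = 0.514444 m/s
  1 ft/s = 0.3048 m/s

443.5 km/h × (1/3.6) → 123.194 m/s
161.6 kn × 0.514444 → 83.1342 m/s
Combined: 123.194 + 83.1342 = 206.328 m/s
In ft/s: 206.328 / 0.3048 = 676.929 ft/s

676.9 ft/s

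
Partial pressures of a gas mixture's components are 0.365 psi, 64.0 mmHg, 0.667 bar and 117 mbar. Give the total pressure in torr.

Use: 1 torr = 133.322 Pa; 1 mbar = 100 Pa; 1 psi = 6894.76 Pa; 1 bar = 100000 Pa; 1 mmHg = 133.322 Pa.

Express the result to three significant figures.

671 torr

0.365 psi × 6894.76 → 2516.59 Pa
64.0 mmHg × 133.322 → 8532.61 Pa
0.667 bar × 100000 → 66700 Pa
117 mbar × 100 → 11700 Pa
Total: 2516.59 + 8532.61 + 66700 + 11700 = 89449.2 Pa
In torr: 89449.2 / 133.322 = 670.926 torr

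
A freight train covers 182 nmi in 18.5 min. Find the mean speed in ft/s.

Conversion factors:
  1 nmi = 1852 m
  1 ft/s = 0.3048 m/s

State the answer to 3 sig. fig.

182 nmi × 1852 → 337064 m
18.5 min × 60 → 1110 s
v = d / t = 337064 m / 1110 s = 303.661 m/s
303.661 m/s ÷ (0.3048 m/s/ft/s) = 996.263 ft/s

996 ft/s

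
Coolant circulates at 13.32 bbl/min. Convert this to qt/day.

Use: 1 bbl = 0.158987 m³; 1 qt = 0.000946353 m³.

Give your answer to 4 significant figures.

13.32 bbl/min × 0.158987 m³/bbl ÷ 60 s/min = 0.0352951 m³/s
0.0352951 m³/s ÷ 0.000946353 m³/qt × 86400 s/day = 3.22237×10⁶ qt/day

3.222×10⁶ qt/day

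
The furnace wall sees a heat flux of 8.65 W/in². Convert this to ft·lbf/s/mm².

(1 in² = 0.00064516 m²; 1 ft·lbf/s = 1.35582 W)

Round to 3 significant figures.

0.00989 ft·lbf/s/mm²

8.65 W/in² ÷ 0.00064516 m²/in² = 13407.5 W/m²
13407.5 W/m² ÷ 1.35582 W/ft·lbf/s × 10⁻⁶ m²/mm² = 0.00988885 ft·lbf/s/mm²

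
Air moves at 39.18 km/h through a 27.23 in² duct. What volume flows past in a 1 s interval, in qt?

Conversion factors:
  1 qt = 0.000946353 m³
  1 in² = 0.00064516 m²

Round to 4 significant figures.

39.18 km/h × (1/3.6) = 10.8833 m/s
27.23 in² × 0.00064516 = 0.0175677 m²
V = v × A × t = 10.8833 m/s × 0.0175677 m² × 1 s = 0.191195 m³
0.191195 m³ ÷ (0.000946353 m³/qt) = 202.033 qt

202.0 qt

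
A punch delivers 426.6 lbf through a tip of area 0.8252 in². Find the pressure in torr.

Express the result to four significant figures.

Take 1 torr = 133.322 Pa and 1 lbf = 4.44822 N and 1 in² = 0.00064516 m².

2.673×10⁴ torr

426.6 lbf × 4.44822 → 1897.61 N
0.8252 in² × 0.00064516 → 5.32386×10⁻⁴ m²
P = F / A = 1897.61 N / 5.32386×10⁻⁴ m² = 3.56435×10⁶ Pa
3.56435×10⁶ Pa ÷ (133.322 Pa/torr) = 26734.9 torr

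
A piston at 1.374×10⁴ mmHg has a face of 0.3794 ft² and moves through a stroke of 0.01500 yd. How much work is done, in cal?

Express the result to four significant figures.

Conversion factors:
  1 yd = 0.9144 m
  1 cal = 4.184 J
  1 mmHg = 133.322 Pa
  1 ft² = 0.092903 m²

211.7 cal

1.374×10⁴ mmHg → 1.83184×10⁶ Pa
0.3794 ft² → 0.0352474 m²
F = P × A = 1.83184×10⁶ × 0.0352474 = 64567.6 N
0.01500 yd → 0.013716 m
W = F × d = 64567.6 × 0.013716 = 885.609 J
In cal: 885.609 / 4.184 = 211.666 cal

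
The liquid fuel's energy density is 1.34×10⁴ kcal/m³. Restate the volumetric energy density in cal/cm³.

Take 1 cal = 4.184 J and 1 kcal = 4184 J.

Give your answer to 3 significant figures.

13.4 cal/cm³

1.34×10⁴ kcal/m³ × 4184 J/kcal = 5.60656×10⁷ J/m³
5.60656×10⁷ J/m³ ÷ 4.184 J/cal × 10⁻⁶ m³/cm³ = 13.4 cal/cm³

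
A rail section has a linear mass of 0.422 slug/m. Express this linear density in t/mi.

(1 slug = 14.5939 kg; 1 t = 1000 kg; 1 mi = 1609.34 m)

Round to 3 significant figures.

9.91 t/mi

0.422 slug/m × 14.5939 kg/slug = 6.15863 kg/m
6.15863 kg/m ÷ 1000 kg/t × 1609.34 m/mi = 9.91133 t/mi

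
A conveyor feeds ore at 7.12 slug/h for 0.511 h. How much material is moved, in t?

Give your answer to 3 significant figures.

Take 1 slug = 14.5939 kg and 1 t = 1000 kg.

0.0531 t

7.12 slug/h → 0.0288635 kg/s
0.511 h → 1839.6 s
m = ṁ × t = 0.0288635 × 1839.6 = 53.0973 kg
In t: 53.0973 / 1000 = 0.0530973 t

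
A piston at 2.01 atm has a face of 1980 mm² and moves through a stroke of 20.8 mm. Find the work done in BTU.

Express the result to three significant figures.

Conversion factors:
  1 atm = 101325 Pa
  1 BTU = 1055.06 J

2.01 atm → 203663 Pa
1980 mm² → 0.00198 m²
F = P × A = 203663 × 0.00198 = 403.253 N
20.8 mm → 0.0208 m
W = F × d = 403.253 × 0.0208 = 8.38766 J
In BTU: 8.38766 / 1055.06 = 0.00794994 BTU

0.00795 BTU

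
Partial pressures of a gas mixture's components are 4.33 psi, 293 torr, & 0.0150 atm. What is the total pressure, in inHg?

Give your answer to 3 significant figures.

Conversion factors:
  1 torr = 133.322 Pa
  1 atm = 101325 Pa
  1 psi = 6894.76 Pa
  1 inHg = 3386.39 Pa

20.8 inHg

4.33 psi × 6894.76 = 29854.3 Pa
293 torr × 133.322 = 39063.3 Pa
0.0150 atm × 101325 = 1519.88 Pa
Combined: 29854.3 + 39063.3 + 1519.88 = 70437.5 Pa
In inHg: 70437.5 / 3386.39 = 20.8002 inHg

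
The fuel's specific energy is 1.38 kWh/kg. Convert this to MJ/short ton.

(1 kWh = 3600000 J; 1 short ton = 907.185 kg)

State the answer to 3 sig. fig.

1.38 kWh/kg × 3600000 J/kWh = 4.968×10⁶ J/kg
4.968×10⁶ J/kg ÷ 1000000 J/MJ × 907.185 kg/short ton = 4506.9 MJ/short ton

4510 MJ/short ton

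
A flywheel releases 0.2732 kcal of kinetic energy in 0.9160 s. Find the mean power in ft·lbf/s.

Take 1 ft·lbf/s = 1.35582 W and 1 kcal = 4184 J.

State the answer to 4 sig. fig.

0.2732 kcal × 4184 → 1143.07 J
P = E / t = 1143.07 J / 0.916 s = 1247.89 W
1247.89 W ÷ (1.35582 W/ft·lbf/s) = 920.395 ft·lbf/s

920.4 ft·lbf/s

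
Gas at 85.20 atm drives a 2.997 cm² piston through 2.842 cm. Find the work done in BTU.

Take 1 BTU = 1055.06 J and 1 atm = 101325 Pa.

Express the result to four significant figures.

85.20 atm → 8.63289×10⁶ Pa
2.997 cm² → 2.997×10⁻⁴ m²
F = P × A = 8.63289×10⁶ × 2.997×10⁻⁴ = 2587.28 N
2.842 cm → 0.02842 m
W = F × d = 2587.28 × 0.02842 = 73.5305 J
In BTU: 73.5305 / 1055.06 = 0.0696932 BTU

0.06969 BTU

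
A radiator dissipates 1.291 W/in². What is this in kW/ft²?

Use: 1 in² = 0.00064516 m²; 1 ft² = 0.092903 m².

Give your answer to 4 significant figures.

0.1859 kW/ft²

1.291 W/in² ÷ 0.00064516 m²/in² = 2001.05 W/m²
2001.05 W/m² ÷ 1000 W/kW × 0.092903 m²/ft² = 0.185904 kW/ft²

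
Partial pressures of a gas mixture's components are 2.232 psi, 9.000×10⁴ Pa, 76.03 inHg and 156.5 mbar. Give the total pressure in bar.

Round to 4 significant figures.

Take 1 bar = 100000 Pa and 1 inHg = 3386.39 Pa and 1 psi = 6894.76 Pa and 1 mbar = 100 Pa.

2.232 psi × 6894.76 = 15389.1 Pa
9.000×10⁴ Pa (already Pa)
76.03 inHg × 3386.39 = 257467 Pa
156.5 mbar × 100 = 15650 Pa
Sum: 15389.1 + 90000 + 257467 + 15650 = 378506 Pa
In bar: 378506 / 100000 = 3.78506 bar

3.785 bar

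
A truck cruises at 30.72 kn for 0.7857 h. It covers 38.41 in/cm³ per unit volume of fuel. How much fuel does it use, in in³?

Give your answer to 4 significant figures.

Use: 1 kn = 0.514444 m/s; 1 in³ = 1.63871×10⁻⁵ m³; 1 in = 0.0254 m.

30.72 kn → 15.8037 m/s
0.7857 h → 2828.52 s
d = v × t = 15.8037 × 2828.52 = 44701.1 m
38.41 in/cm³ → 975614 m/m³
V = d / (distance per unit fuel) = 44701.1 / 975614 = 0.0458184 m³
In in³: 0.0458184 / 1.63871×10⁻⁵ = 2796 in³

2796 in³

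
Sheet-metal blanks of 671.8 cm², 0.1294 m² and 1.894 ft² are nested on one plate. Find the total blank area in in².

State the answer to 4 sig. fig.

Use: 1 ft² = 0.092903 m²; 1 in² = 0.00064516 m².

577.4 in²

671.8 cm² × 0.0001 = 0.06718 m²
0.1294 m² (already m²)
1.894 ft² × 0.092903 = 0.175958 m²
Combined: 0.06718 + 0.1294 + 0.175958 = 0.372538 m²
In in²: 0.372538 / 0.00064516 = 577.435 in²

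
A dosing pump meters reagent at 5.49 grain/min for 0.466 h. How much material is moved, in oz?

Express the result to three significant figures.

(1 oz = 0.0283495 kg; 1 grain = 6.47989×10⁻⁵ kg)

5.49 grain/min → 5.9291×10⁻⁶ kg/s
0.466 h → 1677.6 s
m = ṁ × t = 5.9291×10⁻⁶ × 1677.6 = 0.00994666 kg
In oz: 0.00994666 / 0.0283495 = 0.350858 oz

0.351 oz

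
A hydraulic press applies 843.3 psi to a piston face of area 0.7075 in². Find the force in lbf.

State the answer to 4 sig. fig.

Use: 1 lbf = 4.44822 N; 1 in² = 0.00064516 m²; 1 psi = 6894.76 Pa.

843.3 psi × 6894.76 → 5.81435×10⁶ Pa
0.7075 in² × 0.00064516 → 4.56451×10⁻⁴ m²
F = P × A = 5.81435×10⁶ Pa × 4.56451×10⁻⁴ m² = 2653.97 N
2653.97 N ÷ (4.44822 N/lbf) = 596.636 lbf

596.6 lbf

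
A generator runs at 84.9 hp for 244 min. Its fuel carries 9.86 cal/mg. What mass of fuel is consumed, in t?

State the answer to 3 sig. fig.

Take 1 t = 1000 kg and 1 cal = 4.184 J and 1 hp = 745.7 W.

0.0225 t

84.9 hp → 63309.9 W
244 min → 14640 s
E = P × t = 63309.9 × 14640 = 9.26857×10⁸ J
9.86 cal/mg → 4.12542×10⁷ J/kg
m = E / e_s = 9.26857×10⁸ / 4.12542×10⁷ = 22.467 kg
In t: 22.467 / 1000 = 0.022467 t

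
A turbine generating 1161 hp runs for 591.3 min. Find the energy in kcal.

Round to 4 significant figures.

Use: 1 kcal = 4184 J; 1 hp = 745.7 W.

7.341×10⁶ kcal

1161 hp × 745.7 → 865758 W
591.3 min × 60 → 35478 s
E = P × t = 865758 W × 35478 s = 3.07154×10¹⁰ J
3.07154×10¹⁰ J ÷ (4184 J/kcal) = 7.34116×10⁶ kcal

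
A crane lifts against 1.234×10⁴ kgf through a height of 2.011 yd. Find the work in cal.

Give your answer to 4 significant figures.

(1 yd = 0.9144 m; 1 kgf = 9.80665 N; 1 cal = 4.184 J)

5.319×10⁴ cal

1.234×10⁴ kgf × 9.80665 = 121014 N
2.011 yd × 0.9144 = 1.83886 m
W = F × d = 121014 N × 1.83886 m = 222528 J
222528 J ÷ (4.184 J/cal) = 53185.5 cal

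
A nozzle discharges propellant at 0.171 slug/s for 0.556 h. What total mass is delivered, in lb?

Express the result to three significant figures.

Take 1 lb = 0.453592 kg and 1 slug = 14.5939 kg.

1.10×10⁴ lb

0.171 slug/s → 2.49556 kg/s
0.556 h → 2001.6 s
m = ṁ × t = 2.49556 × 2001.6 = 4995.11 kg
In lb: 4995.11 / 0.453592 = 11012.3 lb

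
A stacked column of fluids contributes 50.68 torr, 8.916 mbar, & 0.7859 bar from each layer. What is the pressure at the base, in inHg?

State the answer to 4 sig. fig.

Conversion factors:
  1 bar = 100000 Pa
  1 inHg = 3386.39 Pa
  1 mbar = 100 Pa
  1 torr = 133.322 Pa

50.68 torr × 133.322 = 6756.76 Pa
8.916 mbar × 100 = 891.6 Pa
0.7859 bar × 100000 = 78590 Pa
Combined: 6756.76 + 891.6 + 78590 = 86238.4 Pa
In inHg: 86238.4 / 3386.39 = 25.4662 inHg

25.47 inHg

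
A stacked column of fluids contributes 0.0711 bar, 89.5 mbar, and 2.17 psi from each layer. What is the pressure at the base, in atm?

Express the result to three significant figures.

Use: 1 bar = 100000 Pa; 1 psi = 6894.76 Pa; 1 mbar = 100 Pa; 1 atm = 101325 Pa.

0.0711 bar × 100000 → 7110 Pa
89.5 mbar × 100 → 8950 Pa
2.17 psi × 6894.76 → 14961.6 Pa
Total: 7110 + 8950 + 14961.6 = 31021.6 Pa
In atm: 31021.6 / 101325 = 0.306159 atm

0.306 atm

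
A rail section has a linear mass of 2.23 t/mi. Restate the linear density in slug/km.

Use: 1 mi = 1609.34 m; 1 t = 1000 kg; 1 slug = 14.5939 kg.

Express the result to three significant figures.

2.23 t/mi × 1000 kg/t ÷ 1609.34 m/mi = 1.38566 kg/m
1.38566 kg/m ÷ 14.5939 kg/slug × 1000 m/km = 94.9479 slug/km

94.9 slug/km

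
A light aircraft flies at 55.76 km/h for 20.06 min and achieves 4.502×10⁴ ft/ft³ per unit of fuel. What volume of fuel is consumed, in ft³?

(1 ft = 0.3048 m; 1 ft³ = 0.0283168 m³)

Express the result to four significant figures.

55.76 km/h → 15.4889 m/s
20.06 min → 1203.6 s
d = v × t = 15.4889 × 1203.6 = 18642.4 m
4.502×10⁴ ft/ft³ → 484592 m/m³
V = d / (distance per unit fuel) = 18642.4 / 484592 = 0.0384703 m³
In ft³: 0.0384703 / 0.0283168 = 1.35857 ft³

1.359 ft³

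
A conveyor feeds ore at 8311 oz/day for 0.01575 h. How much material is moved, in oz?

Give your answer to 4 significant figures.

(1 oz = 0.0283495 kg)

8311 oz/day → 0.002727 kg/s
0.01575 h → 56.7 s
m = ṁ × t = 0.002727 × 56.7 = 0.154621 kg
In oz: 0.154621 / 0.0283495 = 5.4541 oz

5.454 oz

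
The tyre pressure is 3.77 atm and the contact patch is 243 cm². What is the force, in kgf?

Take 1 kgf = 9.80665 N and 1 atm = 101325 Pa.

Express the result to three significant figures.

3.77 atm × 101325 → 381995 Pa
243 cm² × 0.0001 → 0.0243 m²
F = P × A = 381995 Pa × 0.0243 m² = 9282.48 N
9282.48 N ÷ (9.80665 N/kgf) = 946.55 kgf

947 kgf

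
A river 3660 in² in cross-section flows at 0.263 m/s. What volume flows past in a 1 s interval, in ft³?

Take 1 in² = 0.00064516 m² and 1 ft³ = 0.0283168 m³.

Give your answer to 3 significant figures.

21.9 ft³

3660 in² × 0.00064516 → 2.36129 m²
V = v × A × t = 0.263 m/s × 2.36129 m² × 1 s = 0.621019 m³
0.621019 m³ ÷ (0.0283168 m³/ft³) = 21.9311 ft³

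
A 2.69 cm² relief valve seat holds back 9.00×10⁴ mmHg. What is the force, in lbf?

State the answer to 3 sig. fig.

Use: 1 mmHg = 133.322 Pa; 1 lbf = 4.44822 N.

9.00×10⁴ mmHg × 133.322 = 1.1999×10⁷ Pa
2.69 cm² × 0.0001 = 2.69×10⁻⁴ m²
F = P × A = 1.1999×10⁷ Pa × 2.69×10⁻⁴ m² = 3227.73 N
3227.73 N ÷ (4.44822 N/lbf) = 725.623 lbf

726 lbf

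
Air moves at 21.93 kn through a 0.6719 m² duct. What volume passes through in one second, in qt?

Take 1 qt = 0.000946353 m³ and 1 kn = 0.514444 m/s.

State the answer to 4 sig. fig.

21.93 kn × 0.514444 → 11.2818 m/s
V = v × A × t = 11.2818 m/s × 0.6719 m² × 1 s = 7.58024 m³
7.58024 m³ ÷ (0.000946353 m³/qt) = 8009.95 qt

8010 qt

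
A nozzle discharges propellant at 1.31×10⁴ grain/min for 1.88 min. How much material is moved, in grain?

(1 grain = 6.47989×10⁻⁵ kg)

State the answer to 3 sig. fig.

1.31×10⁴ grain/min → 0.0141478 kg/s
1.88 min → 112.8 s
m = ṁ × t = 0.0141478 × 112.8 = 1.59587 kg
In grain: 1.59587 / 6.47989×10⁻⁵ = 24628 grain

2.46×10⁴ grain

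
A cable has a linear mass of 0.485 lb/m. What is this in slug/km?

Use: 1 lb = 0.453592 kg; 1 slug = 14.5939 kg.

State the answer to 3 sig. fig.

0.485 lb/m × 0.453592 kg/lb = 0.219992 kg/m
0.219992 kg/m ÷ 14.5939 kg/slug × 1000 m/km = 15.0742 slug/km

15.1 slug/km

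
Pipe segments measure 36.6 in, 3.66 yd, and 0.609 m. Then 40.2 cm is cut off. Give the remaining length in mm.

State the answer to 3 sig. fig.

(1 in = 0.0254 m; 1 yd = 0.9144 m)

4480 mm

36.6 in × 0.0254 → 0.92964 m
3.66 yd × 0.9144 → 3.3467 m
0.609 m (already m)
40.2 cm × 0.01 → 0.402 m
Result: 0.92964 + 3.3467 + 0.609 − 0.402 = 4.48334 m
In mm: 4.48334 / 0.001 = 4483.34 mm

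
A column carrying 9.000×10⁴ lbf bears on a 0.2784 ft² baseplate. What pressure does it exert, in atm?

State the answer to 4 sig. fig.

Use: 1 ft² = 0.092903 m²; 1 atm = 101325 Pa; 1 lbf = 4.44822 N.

152.8 atm

9.000×10⁴ lbf × 4.44822 = 400340 N
0.2784 ft² × 0.092903 = 0.0258642 m²
P = F / A = 400340 N / 0.0258642 m² = 1.54785×10⁷ Pa
1.54785×10⁷ Pa ÷ (101325 Pa/atm) = 152.761 atm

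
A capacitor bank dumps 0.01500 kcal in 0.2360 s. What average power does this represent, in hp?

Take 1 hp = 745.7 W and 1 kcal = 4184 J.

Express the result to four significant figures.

0.01500 kcal × 4184 → 62.76 J
P = E / t = 62.76 J / 0.236 s = 265.932 W
265.932 W ÷ (745.7 W/hp) = 0.356621 hp

0.3566 hp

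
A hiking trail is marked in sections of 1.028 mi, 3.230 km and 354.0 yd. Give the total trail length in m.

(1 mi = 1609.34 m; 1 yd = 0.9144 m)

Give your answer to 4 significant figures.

5208 m

1.028 mi × 1609.34 = 1654.4 m
3.230 km × 1000 = 3230 m
354.0 yd × 0.9144 = 323.698 m
Sum: 1654.4 + 3230 + 323.698 = 5208.1 m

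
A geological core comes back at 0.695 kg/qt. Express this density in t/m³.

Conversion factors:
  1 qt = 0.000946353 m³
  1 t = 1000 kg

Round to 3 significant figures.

0.695 kg/qt ÷ 0.000946353 m³/qt = 734.398 kg/m³
734.398 kg/m³ ÷ 1000 kg/t = 0.734398 t/m³

0.734 t/m³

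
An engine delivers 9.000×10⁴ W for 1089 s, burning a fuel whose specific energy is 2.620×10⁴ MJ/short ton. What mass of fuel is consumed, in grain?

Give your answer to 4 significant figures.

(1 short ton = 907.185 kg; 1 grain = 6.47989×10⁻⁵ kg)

E = P × t = 90000 × 1089 = 9.801×10⁷ J
2.620×10⁴ MJ/short ton → 2.88805×10⁷ J/kg
m = E / e_s = 9.801×10⁷ / 2.88805×10⁷ = 3.39364 kg
In grain: 3.39364 / 6.47989×10⁻⁵ = 52371.9 grain

5.237×10⁴ grain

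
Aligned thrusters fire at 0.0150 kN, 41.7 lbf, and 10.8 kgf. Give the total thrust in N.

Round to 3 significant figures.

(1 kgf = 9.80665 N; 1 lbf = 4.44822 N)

306 N

0.0150 kN × 1000 = 15 N
41.7 lbf × 4.44822 = 185.491 N
10.8 kgf × 9.80665 = 105.912 N
Total: 15 + 185.491 + 105.912 = 306.403 N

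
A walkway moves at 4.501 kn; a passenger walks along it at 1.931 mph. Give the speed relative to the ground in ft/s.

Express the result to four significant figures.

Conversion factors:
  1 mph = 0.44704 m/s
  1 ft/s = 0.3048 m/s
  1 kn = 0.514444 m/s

10.43 ft/s

4.501 kn × 0.514444 = 2.31551 m/s
1.931 mph × 0.44704 = 0.863234 m/s
Combined: 2.31551 + 0.863234 = 3.17874 m/s
In ft/s: 3.17874 / 0.3048 = 10.4289 ft/s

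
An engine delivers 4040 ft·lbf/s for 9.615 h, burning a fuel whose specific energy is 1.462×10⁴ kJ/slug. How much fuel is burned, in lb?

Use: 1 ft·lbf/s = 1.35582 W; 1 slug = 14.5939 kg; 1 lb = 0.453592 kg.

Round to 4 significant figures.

417.2 lb

4040 ft·lbf/s → 5477.51 W
9.615 h → 34614 s
E = P × t = 5477.51 × 34614 = 1.89599×10⁸ J
1.462×10⁴ kJ/slug → 1.00179×10⁶ J/kg
m = E / e_s = 1.89599×10⁸ / 1.00179×10⁶ = 189.26 kg
In lb: 189.26 / 0.453592 = 417.247 lb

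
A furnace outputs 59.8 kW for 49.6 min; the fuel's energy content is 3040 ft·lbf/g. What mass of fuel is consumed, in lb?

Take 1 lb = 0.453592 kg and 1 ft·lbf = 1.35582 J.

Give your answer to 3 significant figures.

95.2 lb

59.8 kW → 59800 W
49.6 min → 2976 s
E = P × t = 59800 × 2976 = 1.77965×10⁸ J
3040 ft·lbf/g → 4.12169×10⁶ J/kg
m = E / e_s = 1.77965×10⁸ / 4.12169×10⁶ = 43.1777 kg
In lb: 43.1777 / 0.453592 = 95.1906 lb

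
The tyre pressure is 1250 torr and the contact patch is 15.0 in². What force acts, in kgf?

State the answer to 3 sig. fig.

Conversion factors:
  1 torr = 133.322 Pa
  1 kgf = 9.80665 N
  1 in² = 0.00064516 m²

1250 torr × 133.322 = 166652 Pa
15.0 in² × 0.00064516 = 0.0096774 m²
F = P × A = 166652 Pa × 0.0096774 m² = 1612.76 N
1612.76 N ÷ (9.80665 N/kgf) = 164.456 kgf

164 kgf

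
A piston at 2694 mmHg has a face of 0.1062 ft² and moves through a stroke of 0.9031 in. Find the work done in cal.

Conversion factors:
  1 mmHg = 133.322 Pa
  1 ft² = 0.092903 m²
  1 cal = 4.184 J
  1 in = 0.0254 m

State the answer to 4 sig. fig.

2694 mmHg → 359169 Pa
0.1062 ft² → 0.0098663 m²
F = P × A = 359169 × 0.0098663 = 3543.67 N
0.9031 in → 0.0229387 m
W = F × d = 3543.67 × 0.0229387 = 81.2872 J
In cal: 81.2872 / 4.184 = 19.4281 cal

19.43 cal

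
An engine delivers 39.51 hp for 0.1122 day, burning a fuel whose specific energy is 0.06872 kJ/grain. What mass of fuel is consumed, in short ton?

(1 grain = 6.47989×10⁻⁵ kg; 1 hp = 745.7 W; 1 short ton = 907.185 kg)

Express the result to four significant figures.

39.51 hp → 29462.6 W
0.1122 day → 9694.08 s
E = P × t = 29462.6 × 9694.08 = 2.85613×10⁸ J
0.06872 kJ/grain → 1.06051×10⁶ J/kg
m = E / e_s = 2.85613×10⁸ / 1.06051×10⁶ = 269.317 kg
In short ton: 269.317 / 907.185 = 0.296871 short ton

0.2969 short ton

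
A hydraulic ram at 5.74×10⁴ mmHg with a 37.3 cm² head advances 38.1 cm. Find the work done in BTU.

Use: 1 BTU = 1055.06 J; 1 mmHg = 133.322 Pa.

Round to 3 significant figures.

5.74×10⁴ mmHg → 7.65268×10⁶ Pa
37.3 cm² → 0.00373 m²
F = P × A = 7.65268×10⁶ × 0.00373 = 28544.5 N
38.1 cm → 0.381 m
W = F × d = 28544.5 × 0.381 = 10875.5 J
In BTU: 10875.5 / 1055.06 = 10.3079 BTU

10.3 BTU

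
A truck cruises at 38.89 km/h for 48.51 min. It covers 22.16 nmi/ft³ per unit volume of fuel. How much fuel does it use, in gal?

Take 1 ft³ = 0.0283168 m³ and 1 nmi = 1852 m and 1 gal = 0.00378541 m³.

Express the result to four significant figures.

5.731 gal

38.89 km/h → 10.8028 m/s
48.51 min → 2910.6 s
d = v × t = 10.8028 × 2910.6 = 31442.6 m
22.16 nmi/ft³ → 1.44933×10⁶ m/m³
V = d / (distance per unit fuel) = 31442.6 / 1.44933×10⁶ = 0.0216946 m³
In gal: 0.0216946 / 0.00378541 = 5.73111 gal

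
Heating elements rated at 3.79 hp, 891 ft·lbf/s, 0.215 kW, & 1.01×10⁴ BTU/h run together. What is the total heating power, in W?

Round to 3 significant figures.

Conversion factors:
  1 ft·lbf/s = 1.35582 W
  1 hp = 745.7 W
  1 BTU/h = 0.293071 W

3.79 hp × 745.7 = 2826.2 W
891 ft·lbf/s × 1.35582 = 1208.04 W
0.215 kW × 1000 = 215 W
1.01×10⁴ BTU/h × 0.293071 = 2960.02 W
Total: 2826.2 + 1208.04 + 215 + 2960.02 = 7209.26 W

7210 W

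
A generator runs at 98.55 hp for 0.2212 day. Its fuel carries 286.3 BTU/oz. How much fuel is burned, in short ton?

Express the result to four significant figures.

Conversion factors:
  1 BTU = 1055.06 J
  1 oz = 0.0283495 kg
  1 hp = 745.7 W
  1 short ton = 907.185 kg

0.1453 short ton

98.55 hp → 73488.7 W
0.2212 day → 19111.7 s
E = P × t = 73488.7 × 19111.7 = 1.40449×10⁹ J
286.3 BTU/oz → 1.0655×10⁷ J/kg
m = E / e_s = 1.40449×10⁹ / 1.0655×10⁷ = 131.815 kg
In short ton: 131.815 / 907.185 = 0.145301 short ton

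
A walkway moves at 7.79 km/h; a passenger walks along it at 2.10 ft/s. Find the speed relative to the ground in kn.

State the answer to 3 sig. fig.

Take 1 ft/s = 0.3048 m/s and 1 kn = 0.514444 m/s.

7.79 km/h × (1/3.6) = 2.16389 m/s
2.10 ft/s × 0.3048 = 0.64008 m/s
Sum: 2.16389 + 0.64008 = 2.80397 m/s
In kn: 2.80397 / 0.514444 = 5.45049 kn

5.45 kn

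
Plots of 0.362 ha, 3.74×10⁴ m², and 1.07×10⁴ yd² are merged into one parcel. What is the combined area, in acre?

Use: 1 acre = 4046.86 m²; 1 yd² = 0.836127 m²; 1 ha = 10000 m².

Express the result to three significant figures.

0.362 ha × 10000 = 3620 m²
3.74×10⁴ m² (already m²)
1.07×10⁴ yd² × 0.836127 = 8946.56 m²
Combined: 3620 + 37400 + 8946.56 = 49966.6 m²
In acre: 49966.6 / 4046.86 = 12.347 acre

12.3 acre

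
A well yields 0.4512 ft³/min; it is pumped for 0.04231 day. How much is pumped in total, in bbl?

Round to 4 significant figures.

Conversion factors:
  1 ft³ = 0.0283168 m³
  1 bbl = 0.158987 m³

4.896 bbl

0.4512 ft³/min → 2.12942×10⁻⁴ m³/s
0.04231 day → 3655.58 s
V = Q × t = 2.12942×10⁻⁴ × 3655.58 = 0.778427 m³
In bbl: 0.778427 / 0.158987 = 4.89617 bbl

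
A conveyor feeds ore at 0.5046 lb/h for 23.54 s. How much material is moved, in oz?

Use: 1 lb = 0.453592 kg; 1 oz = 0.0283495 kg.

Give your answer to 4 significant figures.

0.05279 oz

0.5046 lb/h → 6.35785×10⁻⁵ kg/s
m = ṁ × t = 6.35785×10⁻⁵ × 23.54 = 0.00149664 kg
In oz: 0.00149664 / 0.0283495 = 0.0527925 oz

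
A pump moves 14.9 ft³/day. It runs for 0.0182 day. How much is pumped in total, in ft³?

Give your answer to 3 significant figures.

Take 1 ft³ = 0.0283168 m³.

0.271 ft³

14.9 ft³/day → 4.88334×10⁻⁶ m³/s
0.0182 day → 1572.48 s
V = Q × t = 4.88334×10⁻⁶ × 1572.48 = 0.00767895 m³
In ft³: 0.00767895 / 0.0283168 = 0.27118 ft³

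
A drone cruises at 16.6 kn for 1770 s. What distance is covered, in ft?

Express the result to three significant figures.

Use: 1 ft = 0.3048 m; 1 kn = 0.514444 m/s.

16.6 kn × 0.514444 = 8.53977 m/s
d = v × t = 8.53977 m/s × 1770 s = 15115.4 m
15115.4 m ÷ (0.3048 m/ft) = 49591.2 ft

4.96×10⁴ ft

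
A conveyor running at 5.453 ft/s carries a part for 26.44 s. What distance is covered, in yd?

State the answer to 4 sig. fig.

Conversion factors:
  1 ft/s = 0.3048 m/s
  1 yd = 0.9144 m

5.453 ft/s × 0.3048 → 1.66207 m/s
d = v × t = 1.66207 m/s × 26.44 s = 43.9451 m
43.9451 m ÷ (0.9144 m/yd) = 48.0589 yd

48.06 yd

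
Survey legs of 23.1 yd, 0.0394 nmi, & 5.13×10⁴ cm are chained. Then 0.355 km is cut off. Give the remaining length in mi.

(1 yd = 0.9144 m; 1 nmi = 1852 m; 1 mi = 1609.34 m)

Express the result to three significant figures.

0.157 mi

23.1 yd × 0.9144 = 21.1226 m
0.0394 nmi × 1852 = 72.9688 m
5.13×10⁴ cm × 0.01 = 513 m
0.355 km × 1000 = 355 m
Net: 21.1226 + 72.9688 + 513 − 355 = 252.091 m
In mi: 252.091 / 1609.34 = 0.156642 mi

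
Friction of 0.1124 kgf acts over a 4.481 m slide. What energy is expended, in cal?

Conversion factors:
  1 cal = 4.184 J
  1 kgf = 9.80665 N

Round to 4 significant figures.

1.181 cal

0.1124 kgf × 9.80665 = 1.10227 N
W = F × d = 1.10227 N × 4.481 m = 4.93927 J
4.93927 J ÷ (4.184 J/cal) = 1.18051 cal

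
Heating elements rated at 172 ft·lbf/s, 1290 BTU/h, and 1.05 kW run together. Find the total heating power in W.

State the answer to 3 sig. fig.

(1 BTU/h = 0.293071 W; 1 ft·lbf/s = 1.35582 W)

172 ft·lbf/s × 1.35582 = 233.201 W
1290 BTU/h × 0.293071 = 378.062 W
1.05 kW × 1000 = 1050 W
Total: 233.201 + 378.062 + 1050 = 1661.26 W

1660 W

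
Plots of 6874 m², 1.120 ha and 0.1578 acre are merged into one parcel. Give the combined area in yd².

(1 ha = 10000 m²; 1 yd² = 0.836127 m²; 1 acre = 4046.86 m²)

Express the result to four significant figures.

6874 m² (already m²)
1.120 ha × 10000 = 11200 m²
0.1578 acre × 4046.86 = 638.595 m²
Total: 6874 + 11200 + 638.595 = 18712.6 m²
In yd²: 18712.6 / 0.836127 = 22380.1 yd²

2.238×10⁴ yd²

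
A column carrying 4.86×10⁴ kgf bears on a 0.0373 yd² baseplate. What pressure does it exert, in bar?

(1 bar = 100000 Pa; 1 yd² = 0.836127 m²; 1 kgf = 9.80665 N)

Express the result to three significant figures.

153 bar

4.86×10⁴ kgf × 9.80665 → 476603 N
0.0373 yd² × 0.836127 → 0.0311875 m²
P = F / A = 476603 N / 0.0311875 m² = 1.52819×10⁷ Pa
1.52819×10⁷ Pa ÷ (100000 Pa/bar) = 152.819 bar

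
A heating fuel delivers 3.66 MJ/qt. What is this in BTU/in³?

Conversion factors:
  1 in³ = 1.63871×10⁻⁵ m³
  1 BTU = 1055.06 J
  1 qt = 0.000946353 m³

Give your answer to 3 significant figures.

60.1 BTU/in³

3.66 MJ/qt × 1000000 J/MJ ÷ 0.000946353 m³/qt = 3.86748×10⁹ J/m³
3.86748×10⁹ J/m³ ÷ 1055.06 J/BTU × 1.63871×10⁻⁵ m³/in³ = 60.0694 BTU/in³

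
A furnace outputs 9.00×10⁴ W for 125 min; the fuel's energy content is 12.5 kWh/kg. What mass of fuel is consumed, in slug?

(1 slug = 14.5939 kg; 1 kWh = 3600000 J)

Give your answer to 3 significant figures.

1.03 slug

125 min → 7500 s
E = P × t = 90000 × 7500 = 6.75×10⁸ J
12.5 kWh/kg → 4.5×10⁷ J/kg
m = E / e_s = 6.75×10⁸ / 4.5×10⁷ = 15 kg
In slug: 15 / 14.5939 = 1.02783 slug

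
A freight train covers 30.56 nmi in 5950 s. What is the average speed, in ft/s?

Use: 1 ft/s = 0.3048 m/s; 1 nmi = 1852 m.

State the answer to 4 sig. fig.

30.56 nmi × 1852 = 56597.1 m
v = d / t = 56597.1 m / 5950 s = 9.51212 m/s
9.51212 m/s ÷ (0.3048 m/s/ft/s) = 31.2077 ft/s

31.21 ft/s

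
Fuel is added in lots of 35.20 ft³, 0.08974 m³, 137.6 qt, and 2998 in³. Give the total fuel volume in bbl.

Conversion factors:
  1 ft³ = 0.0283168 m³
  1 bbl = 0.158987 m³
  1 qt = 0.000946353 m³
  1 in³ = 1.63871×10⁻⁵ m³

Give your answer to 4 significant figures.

7.962 bbl

35.20 ft³ × 0.0283168 = 0.996751 m³
0.08974 m³ (already m³)
137.6 qt × 0.000946353 = 0.130218 m³
2998 in³ × 1.63871×10⁻⁵ = 0.0491285 m³
Total: 0.996751 + 0.08974 + 0.130218 + 0.0491285 = 1.26584 m³
In bbl: 1.26584 / 0.158987 = 7.96191 bbl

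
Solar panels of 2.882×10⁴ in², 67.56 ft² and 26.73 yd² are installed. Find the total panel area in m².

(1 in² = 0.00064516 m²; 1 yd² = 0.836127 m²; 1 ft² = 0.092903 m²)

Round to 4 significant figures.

47.22 m²

2.882×10⁴ in² × 0.00064516 → 18.5935 m²
67.56 ft² × 0.092903 → 6.27653 m²
26.73 yd² × 0.836127 → 22.3497 m²
Combined: 18.5935 + 6.27653 + 22.3497 = 47.2197 m²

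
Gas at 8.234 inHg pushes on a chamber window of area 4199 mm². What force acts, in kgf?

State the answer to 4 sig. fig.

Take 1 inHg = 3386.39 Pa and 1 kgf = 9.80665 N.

11.94 kgf

8.234 inHg × 3386.39 → 27883.5 Pa
4199 mm² × 10⁻⁶ → 0.004199 m²
F = P × A = 27883.5 Pa × 0.004199 m² = 117.083 N
117.083 N ÷ (9.80665 N/kgf) = 11.9391 kgf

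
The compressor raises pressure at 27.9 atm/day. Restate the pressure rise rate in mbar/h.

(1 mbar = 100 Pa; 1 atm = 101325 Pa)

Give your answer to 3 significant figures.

1180 mbar/h

27.9 atm/day × 101325 Pa/atm ÷ 86400 s/day = 32.7195 Pa/s
32.7195 Pa/s ÷ 100 Pa/mbar × 3600 s/h = 1177.9 mbar/h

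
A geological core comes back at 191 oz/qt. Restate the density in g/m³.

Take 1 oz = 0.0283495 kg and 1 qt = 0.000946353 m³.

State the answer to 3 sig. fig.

191 oz/qt × 0.0283495 kg/oz ÷ 0.000946353 m³/qt = 5721.71 kg/m³
5721.71 kg/m³ ÷ 0.001 kg/g = 5.72171×10⁶ g/m³

5.72×10⁶ g/m³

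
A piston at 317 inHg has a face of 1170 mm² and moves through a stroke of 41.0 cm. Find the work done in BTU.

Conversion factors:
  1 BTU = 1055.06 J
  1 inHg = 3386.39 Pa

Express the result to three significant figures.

317 inHg → 1.07349×10⁶ Pa
1170 mm² → 0.00117 m²
F = P × A = 1.07349×10⁶ × 0.00117 = 1255.98 N
41.0 cm → 0.41 m
W = F × d = 1255.98 × 0.41 = 514.952 J
In BTU: 514.952 / 1055.06 = 0.488078 BTU

0.488 BTU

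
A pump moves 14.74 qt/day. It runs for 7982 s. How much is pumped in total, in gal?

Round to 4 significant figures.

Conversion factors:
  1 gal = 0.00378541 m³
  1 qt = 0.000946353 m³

14.74 qt/day → 1.6145×10⁻⁷ m³/s
V = Q × t = 1.6145×10⁻⁷ × 7982 = 0.00128869 m³
In gal: 0.00128869 / 0.00378541 = 0.340436 gal

0.3404 gal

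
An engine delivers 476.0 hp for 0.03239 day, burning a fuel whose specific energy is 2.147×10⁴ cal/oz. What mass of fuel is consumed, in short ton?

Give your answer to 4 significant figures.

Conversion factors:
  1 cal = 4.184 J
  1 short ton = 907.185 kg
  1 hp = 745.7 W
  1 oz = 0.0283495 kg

476.0 hp → 354953 W
0.03239 day → 2798.5 s
E = P × t = 354953 × 2798.5 = 9.93336×10⁸ J
2.147×10⁴ cal/oz → 3.16868×10⁶ J/kg
m = E / e_s = 9.93336×10⁸ / 3.16868×10⁶ = 313.486 kg
In short ton: 313.486 / 907.185 = 0.345559 short ton

0.3456 short ton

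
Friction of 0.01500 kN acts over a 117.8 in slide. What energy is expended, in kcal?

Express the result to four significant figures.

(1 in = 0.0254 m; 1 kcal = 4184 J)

0.01500 kN × 1000 → 15 N
117.8 in × 0.0254 → 2.99212 m
W = F × d = 15 N × 2.99212 m = 44.8818 J
44.8818 J ÷ (4184 J/kcal) = 0.010727 kcal

0.01073 kcal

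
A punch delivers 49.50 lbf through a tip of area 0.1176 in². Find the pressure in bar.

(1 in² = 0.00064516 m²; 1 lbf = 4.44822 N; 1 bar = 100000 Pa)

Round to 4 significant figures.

49.50 lbf × 4.44822 → 220.187 N
0.1176 in² × 0.00064516 → 7.58708×10⁻⁵ m²
P = F / A = 220.187 N / 7.58708×10⁻⁵ m² = 2.90213×10⁶ Pa
2.90213×10⁶ Pa ÷ (100000 Pa/bar) = 29.0213 bar

29.02 bar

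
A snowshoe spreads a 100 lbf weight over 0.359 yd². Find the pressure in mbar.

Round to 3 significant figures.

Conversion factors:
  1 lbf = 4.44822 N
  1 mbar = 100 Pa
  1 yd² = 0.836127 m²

14.8 mbar

100 lbf × 4.44822 = 444.822 N
0.359 yd² × 0.836127 = 0.30017 m²
P = F / A = 444.822 N / 0.30017 m² = 1481.9 Pa
1481.9 Pa ÷ (100 Pa/mbar) = 14.819 mbar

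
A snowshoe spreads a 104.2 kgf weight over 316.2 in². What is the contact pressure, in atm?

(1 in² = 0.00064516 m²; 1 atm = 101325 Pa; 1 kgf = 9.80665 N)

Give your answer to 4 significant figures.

104.2 kgf × 9.80665 → 1021.85 N
316.2 in² × 0.00064516 → 0.204 m²
P = F / A = 1021.85 N / 0.204 m² = 5009.07 Pa
5009.07 Pa ÷ (101325 Pa/atm) = 0.0494357 atm

0.04944 atm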